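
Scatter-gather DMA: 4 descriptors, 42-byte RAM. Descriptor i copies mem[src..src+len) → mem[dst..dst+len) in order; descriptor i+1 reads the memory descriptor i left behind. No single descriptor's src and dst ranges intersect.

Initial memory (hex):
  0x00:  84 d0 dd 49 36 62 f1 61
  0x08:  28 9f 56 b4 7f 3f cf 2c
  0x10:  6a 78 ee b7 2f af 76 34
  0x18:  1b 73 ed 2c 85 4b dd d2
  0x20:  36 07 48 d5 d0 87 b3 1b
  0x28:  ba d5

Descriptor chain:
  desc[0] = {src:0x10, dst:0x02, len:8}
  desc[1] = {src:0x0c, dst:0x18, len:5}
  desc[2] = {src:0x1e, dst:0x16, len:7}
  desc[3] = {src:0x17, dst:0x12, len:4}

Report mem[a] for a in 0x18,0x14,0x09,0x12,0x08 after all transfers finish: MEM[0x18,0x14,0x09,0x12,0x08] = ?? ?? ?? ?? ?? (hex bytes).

MEM[0x18,0x14,0x09,0x12,0x08] = 36 07 34 d2 76

  after D0: wrote 8B at 0x02 = 6a78eeb72faf7634
  after D1: wrote 5B at 0x18 = 7f3fcf2c6a
  after D2: wrote 7B at 0x16 = ddd2360748d5d0
  after D3: wrote 4B at 0x12 = d2360748
query mem[0x18]=0x36, mem[0x14]=0x07, mem[0x09]=0x34, mem[0x12]=0xd2, mem[0x08]=0x76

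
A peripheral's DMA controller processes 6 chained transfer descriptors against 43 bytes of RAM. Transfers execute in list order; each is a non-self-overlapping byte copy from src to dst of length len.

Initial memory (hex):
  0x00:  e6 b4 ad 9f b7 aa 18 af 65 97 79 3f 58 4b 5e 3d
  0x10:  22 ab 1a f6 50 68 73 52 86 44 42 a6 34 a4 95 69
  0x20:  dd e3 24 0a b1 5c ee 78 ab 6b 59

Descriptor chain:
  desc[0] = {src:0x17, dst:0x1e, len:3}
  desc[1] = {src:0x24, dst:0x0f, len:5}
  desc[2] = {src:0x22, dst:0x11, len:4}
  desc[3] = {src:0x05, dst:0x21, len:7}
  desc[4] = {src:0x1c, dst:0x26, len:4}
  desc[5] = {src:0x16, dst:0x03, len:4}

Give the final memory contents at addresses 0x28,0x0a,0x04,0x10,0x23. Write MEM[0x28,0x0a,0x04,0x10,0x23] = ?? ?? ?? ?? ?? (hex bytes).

MEM[0x28,0x0a,0x04,0x10,0x23] = 52 79 52 5c af

#0 dst[0x1e+3] := {0x52,0x86,0x44}
#1 dst[0x0f+5] := {0xb1,0x5c,0xee,0x78,0xab}
#2 dst[0x11+4] := {0x24,0x0a,0xb1,0x5c}
#3 dst[0x21+7] := {0xaa,0x18,0xaf,0x65,0x97,0x79,0x3f}
#4 dst[0x26+4] := {0x34,0xa4,0x52,0x86}
#5 dst[0x03+4] := {0x73,0x52,0x86,0x44}
query mem[0x28]=0x52, mem[0x0a]=0x79, mem[0x04]=0x52, mem[0x10]=0x5c, mem[0x23]=0xaf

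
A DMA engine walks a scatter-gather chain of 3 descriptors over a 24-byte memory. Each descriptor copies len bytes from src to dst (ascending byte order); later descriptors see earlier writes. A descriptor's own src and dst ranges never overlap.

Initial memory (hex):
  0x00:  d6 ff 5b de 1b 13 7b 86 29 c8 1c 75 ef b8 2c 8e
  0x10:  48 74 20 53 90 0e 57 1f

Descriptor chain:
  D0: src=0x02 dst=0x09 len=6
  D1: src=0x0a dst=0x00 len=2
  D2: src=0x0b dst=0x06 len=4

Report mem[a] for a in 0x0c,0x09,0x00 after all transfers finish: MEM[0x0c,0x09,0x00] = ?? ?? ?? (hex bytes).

D0: mem[0x09..0x0e] <- [5b de 1b 13 7b 86]
D1: mem[0x00..0x01] <- [de 1b]
D2: mem[0x06..0x09] <- [1b 13 7b 86]
query mem[0x0c]=0x13, mem[0x09]=0x86, mem[0x00]=0xde

MEM[0x0c,0x09,0x00] = 13 86 de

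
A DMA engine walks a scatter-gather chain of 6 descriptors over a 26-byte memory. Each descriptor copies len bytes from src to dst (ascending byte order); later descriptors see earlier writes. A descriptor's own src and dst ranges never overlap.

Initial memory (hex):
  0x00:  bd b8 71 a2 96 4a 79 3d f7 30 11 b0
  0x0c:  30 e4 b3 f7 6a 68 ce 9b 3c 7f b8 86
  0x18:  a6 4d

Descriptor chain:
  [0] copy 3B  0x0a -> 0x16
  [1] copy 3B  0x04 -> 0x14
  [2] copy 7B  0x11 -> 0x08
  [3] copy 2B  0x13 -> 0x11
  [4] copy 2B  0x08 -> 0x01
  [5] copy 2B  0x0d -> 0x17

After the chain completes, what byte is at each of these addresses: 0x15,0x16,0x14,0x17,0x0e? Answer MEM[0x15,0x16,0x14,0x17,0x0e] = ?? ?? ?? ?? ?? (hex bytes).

#0 dst[0x16+3] := {0x11,0xb0,0x30}
#1 dst[0x14+3] := {0x96,0x4a,0x79}
#2 dst[0x08+7] := {0x68,0xce,0x9b,0x96,0x4a,0x79,0xb0}
#3 dst[0x11+2] := {0x9b,0x96}
#4 dst[0x01+2] := {0x68,0xce}
#5 dst[0x17+2] := {0x79,0xb0}
query mem[0x15]=0x4a, mem[0x16]=0x79, mem[0x14]=0x96, mem[0x17]=0x79, mem[0x0e]=0xb0

MEM[0x15,0x16,0x14,0x17,0x0e] = 4a 79 96 79 b0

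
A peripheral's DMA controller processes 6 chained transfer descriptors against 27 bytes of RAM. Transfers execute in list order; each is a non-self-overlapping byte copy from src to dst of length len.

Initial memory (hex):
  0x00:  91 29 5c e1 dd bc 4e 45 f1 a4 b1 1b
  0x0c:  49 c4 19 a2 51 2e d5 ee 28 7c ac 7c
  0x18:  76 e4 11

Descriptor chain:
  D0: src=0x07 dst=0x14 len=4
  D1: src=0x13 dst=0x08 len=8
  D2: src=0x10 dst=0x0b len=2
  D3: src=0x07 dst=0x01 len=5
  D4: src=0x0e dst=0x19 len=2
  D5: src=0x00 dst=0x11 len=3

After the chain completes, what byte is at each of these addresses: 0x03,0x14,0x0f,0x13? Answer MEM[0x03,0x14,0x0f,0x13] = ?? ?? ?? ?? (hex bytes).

D0: mem[0x14..0x17] <- [45 f1 a4 b1]
D1: mem[0x08..0x0f] <- [ee 45 f1 a4 b1 76 e4 11]
D2: mem[0x0b..0x0c] <- [51 2e]
D3: mem[0x01..0x05] <- [45 ee 45 f1 51]
D4: mem[0x19..0x1a] <- [e4 11]
D5: mem[0x11..0x13] <- [91 45 ee]
query mem[0x03]=0x45, mem[0x14]=0x45, mem[0x0f]=0x11, mem[0x13]=0xee

MEM[0x03,0x14,0x0f,0x13] = 45 45 11 ee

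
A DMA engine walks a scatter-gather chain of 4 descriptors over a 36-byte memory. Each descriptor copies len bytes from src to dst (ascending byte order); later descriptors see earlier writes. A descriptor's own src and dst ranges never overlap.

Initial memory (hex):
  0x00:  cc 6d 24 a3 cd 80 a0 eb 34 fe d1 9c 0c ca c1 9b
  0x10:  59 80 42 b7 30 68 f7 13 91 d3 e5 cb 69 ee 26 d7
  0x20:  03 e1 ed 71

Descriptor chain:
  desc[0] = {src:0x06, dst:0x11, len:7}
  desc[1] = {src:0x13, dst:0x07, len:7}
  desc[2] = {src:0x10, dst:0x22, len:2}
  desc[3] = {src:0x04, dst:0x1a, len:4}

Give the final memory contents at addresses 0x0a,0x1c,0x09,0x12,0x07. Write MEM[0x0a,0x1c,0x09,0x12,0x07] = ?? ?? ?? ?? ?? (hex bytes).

MEM[0x0a,0x1c,0x09,0x12,0x07] = 9c a0 d1 eb 34

#0 dst[0x11+7] := {0xa0,0xeb,0x34,0xfe,0xd1,0x9c,0x0c}
#1 dst[0x07+7] := {0x34,0xfe,0xd1,0x9c,0x0c,0x91,0xd3}
#2 dst[0x22+2] := {0x59,0xa0}
#3 dst[0x1a+4] := {0xcd,0x80,0xa0,0x34}
query mem[0x0a]=0x9c, mem[0x1c]=0xa0, mem[0x09]=0xd1, mem[0x12]=0xeb, mem[0x07]=0x34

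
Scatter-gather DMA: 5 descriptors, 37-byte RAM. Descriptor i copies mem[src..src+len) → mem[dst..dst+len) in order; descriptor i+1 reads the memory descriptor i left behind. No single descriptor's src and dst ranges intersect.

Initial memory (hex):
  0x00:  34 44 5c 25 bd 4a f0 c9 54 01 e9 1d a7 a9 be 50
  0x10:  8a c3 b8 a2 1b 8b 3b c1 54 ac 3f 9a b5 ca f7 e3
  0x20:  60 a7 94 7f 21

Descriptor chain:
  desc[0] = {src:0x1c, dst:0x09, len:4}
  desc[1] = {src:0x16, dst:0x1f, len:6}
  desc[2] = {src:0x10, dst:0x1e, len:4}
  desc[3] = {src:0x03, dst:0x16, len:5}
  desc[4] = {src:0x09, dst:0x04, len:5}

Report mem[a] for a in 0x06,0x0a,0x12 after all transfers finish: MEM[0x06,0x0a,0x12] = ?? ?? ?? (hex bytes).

MEM[0x06,0x0a,0x12] = f7 ca b8

D0: mem[0x09..0x0c] <- [b5 ca f7 e3]
D1: mem[0x1f..0x24] <- [3b c1 54 ac 3f 9a]
D2: mem[0x1e..0x21] <- [8a c3 b8 a2]
D3: mem[0x16..0x1a] <- [25 bd 4a f0 c9]
D4: mem[0x04..0x08] <- [b5 ca f7 e3 a9]
query mem[0x06]=0xf7, mem[0x0a]=0xca, mem[0x12]=0xb8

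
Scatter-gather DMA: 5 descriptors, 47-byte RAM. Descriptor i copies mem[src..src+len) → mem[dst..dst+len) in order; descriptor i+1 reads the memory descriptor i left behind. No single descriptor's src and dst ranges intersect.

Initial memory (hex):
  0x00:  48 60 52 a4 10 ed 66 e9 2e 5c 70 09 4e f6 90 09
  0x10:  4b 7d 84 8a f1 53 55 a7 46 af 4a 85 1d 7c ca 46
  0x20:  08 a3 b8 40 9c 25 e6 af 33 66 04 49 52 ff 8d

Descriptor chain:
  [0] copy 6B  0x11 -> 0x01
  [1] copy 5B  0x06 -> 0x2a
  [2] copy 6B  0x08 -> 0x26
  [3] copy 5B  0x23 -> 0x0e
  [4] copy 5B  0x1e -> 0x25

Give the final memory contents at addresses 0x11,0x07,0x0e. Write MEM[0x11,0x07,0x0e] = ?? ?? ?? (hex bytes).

MEM[0x11,0x07,0x0e] = 2e e9 40

[0] 0x11->0x01 len=6 : 7d 84 8a f1 53 55
[1] 0x06->0x2a len=5 : 55 e9 2e 5c 70
[2] 0x08->0x26 len=6 : 2e 5c 70 09 4e f6
[3] 0x23->0x0e len=5 : 40 9c 25 2e 5c
[4] 0x1e->0x25 len=5 : ca 46 08 a3 b8
query mem[0x11]=0x2e, mem[0x07]=0xe9, mem[0x0e]=0x40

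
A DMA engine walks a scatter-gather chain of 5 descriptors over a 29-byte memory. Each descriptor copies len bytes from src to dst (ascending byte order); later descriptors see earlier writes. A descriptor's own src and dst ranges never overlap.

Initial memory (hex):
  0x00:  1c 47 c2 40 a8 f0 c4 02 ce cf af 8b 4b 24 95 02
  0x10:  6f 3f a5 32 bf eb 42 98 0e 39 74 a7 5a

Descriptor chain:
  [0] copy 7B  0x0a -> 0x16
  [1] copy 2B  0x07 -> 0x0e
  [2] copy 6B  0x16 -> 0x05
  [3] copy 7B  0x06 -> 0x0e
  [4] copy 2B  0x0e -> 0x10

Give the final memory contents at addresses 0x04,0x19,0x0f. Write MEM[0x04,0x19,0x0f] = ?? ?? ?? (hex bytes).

MEM[0x04,0x19,0x0f] = a8 24 4b

[0] 0x0a->0x16 len=7 : af 8b 4b 24 95 02 6f
[1] 0x07->0x0e len=2 : 02 ce
[2] 0x16->0x05 len=6 : af 8b 4b 24 95 02
[3] 0x06->0x0e len=7 : 8b 4b 24 95 02 8b 4b
[4] 0x0e->0x10 len=2 : 8b 4b
query mem[0x04]=0xa8, mem[0x19]=0x24, mem[0x0f]=0x4b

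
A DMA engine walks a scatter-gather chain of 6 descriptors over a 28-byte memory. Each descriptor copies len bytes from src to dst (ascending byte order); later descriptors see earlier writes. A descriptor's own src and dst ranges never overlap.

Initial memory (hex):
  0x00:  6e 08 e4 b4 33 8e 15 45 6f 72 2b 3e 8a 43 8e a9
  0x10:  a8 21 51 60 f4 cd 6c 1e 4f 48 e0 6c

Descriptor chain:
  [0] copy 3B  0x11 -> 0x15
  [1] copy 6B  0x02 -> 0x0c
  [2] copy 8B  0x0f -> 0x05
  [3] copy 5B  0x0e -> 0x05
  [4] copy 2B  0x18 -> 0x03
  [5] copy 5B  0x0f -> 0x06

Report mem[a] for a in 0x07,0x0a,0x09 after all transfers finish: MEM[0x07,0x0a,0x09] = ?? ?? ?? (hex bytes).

[0] 0x11->0x15 len=3 : 21 51 60
[1] 0x02->0x0c len=6 : e4 b4 33 8e 15 45
[2] 0x0f->0x05 len=8 : 8e 15 45 51 60 f4 21 51
[3] 0x0e->0x05 len=5 : 33 8e 15 45 51
[4] 0x18->0x03 len=2 : 4f 48
[5] 0x0f->0x06 len=5 : 8e 15 45 51 60
query mem[0x07]=0x15, mem[0x0a]=0x60, mem[0x09]=0x51

MEM[0x07,0x0a,0x09] = 15 60 51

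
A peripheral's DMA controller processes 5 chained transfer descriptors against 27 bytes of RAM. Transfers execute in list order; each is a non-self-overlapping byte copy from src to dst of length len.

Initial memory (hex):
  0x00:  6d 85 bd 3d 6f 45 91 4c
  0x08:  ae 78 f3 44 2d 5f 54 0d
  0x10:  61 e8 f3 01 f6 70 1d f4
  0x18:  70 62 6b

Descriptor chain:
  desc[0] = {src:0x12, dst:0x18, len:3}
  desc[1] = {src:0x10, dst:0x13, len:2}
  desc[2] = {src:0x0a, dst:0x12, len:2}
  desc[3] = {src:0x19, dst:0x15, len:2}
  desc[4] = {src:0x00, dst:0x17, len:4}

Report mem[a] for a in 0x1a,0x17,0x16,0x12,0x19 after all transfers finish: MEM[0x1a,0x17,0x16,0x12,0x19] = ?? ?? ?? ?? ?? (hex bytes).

[0] 0x12->0x18 len=3 : f3 01 f6
[1] 0x10->0x13 len=2 : 61 e8
[2] 0x0a->0x12 len=2 : f3 44
[3] 0x19->0x15 len=2 : 01 f6
[4] 0x00->0x17 len=4 : 6d 85 bd 3d
query mem[0x1a]=0x3d, mem[0x17]=0x6d, mem[0x16]=0xf6, mem[0x12]=0xf3, mem[0x19]=0xbd

MEM[0x1a,0x17,0x16,0x12,0x19] = 3d 6d f6 f3 bd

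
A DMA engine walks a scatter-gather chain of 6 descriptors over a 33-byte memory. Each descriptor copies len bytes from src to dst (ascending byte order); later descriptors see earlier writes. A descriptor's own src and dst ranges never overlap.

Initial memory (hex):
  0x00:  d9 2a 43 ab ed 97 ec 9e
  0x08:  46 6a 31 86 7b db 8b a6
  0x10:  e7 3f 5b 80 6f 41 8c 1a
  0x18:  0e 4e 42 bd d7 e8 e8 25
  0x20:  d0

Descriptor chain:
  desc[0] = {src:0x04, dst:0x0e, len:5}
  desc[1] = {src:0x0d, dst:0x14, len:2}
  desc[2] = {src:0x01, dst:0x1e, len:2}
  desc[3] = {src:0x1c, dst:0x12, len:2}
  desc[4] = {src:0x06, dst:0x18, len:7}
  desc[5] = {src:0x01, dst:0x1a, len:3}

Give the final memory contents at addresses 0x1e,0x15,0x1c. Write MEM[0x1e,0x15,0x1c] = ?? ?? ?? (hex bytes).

MEM[0x1e,0x15,0x1c] = 7b ed ab

D0: mem[0x0e..0x12] <- [ed 97 ec 9e 46]
D1: mem[0x14..0x15] <- [db ed]
D2: mem[0x1e..0x1f] <- [2a 43]
D3: mem[0x12..0x13] <- [d7 e8]
D4: mem[0x18..0x1e] <- [ec 9e 46 6a 31 86 7b]
D5: mem[0x1a..0x1c] <- [2a 43 ab]
query mem[0x1e]=0x7b, mem[0x15]=0xed, mem[0x1c]=0xab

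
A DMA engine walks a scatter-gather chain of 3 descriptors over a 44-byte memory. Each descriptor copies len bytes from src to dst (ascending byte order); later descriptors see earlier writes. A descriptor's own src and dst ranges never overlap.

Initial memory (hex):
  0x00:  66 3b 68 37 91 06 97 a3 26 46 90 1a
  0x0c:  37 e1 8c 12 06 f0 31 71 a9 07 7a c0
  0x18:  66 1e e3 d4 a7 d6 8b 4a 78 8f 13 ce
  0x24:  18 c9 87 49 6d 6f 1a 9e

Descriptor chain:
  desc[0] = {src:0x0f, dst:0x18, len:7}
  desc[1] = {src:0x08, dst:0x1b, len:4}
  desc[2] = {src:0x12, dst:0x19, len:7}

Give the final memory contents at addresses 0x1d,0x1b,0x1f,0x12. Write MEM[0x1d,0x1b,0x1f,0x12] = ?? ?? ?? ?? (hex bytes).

MEM[0x1d,0x1b,0x1f,0x12] = 7a a9 12 31

#0 dst[0x18+7] := {0x12,0x06,0xf0,0x31,0x71,0xa9,0x07}
#1 dst[0x1b+4] := {0x26,0x46,0x90,0x1a}
#2 dst[0x19+7] := {0x31,0x71,0xa9,0x07,0x7a,0xc0,0x12}
query mem[0x1d]=0x7a, mem[0x1b]=0xa9, mem[0x1f]=0x12, mem[0x12]=0x31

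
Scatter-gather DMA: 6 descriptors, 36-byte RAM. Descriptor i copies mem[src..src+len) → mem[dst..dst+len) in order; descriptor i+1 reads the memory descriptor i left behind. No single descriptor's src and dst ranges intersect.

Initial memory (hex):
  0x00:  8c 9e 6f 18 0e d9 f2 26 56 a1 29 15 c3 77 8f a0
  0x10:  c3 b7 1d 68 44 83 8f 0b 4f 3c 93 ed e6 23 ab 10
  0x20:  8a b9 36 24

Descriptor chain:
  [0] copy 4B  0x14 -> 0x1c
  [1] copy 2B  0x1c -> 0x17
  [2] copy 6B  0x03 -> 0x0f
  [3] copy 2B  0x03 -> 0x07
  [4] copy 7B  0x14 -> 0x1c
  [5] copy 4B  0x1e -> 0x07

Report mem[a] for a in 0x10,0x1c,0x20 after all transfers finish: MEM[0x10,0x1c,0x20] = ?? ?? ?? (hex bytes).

MEM[0x10,0x1c,0x20] = 0e 56 83

  after D0: wrote 4B at 0x1c = 44838f0b
  after D1: wrote 2B at 0x17 = 4483
  after D2: wrote 6B at 0x0f = 180ed9f22656
  after D3: wrote 2B at 0x07 = 180e
  after D4: wrote 7B at 0x1c = 56838f44833c93
  after D5: wrote 4B at 0x07 = 8f44833c
query mem[0x10]=0x0e, mem[0x1c]=0x56, mem[0x20]=0x83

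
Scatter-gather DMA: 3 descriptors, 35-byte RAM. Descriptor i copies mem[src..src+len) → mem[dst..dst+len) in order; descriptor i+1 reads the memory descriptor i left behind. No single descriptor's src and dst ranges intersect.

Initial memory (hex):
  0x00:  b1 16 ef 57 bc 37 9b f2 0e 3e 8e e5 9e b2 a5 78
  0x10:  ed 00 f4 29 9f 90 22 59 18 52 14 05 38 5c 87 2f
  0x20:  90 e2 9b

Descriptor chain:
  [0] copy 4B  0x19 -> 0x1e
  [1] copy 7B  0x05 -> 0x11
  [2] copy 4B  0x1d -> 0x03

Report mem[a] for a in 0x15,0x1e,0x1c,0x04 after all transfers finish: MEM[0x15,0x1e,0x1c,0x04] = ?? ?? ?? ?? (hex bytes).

  after D0: wrote 4B at 0x1e = 52140538
  after D1: wrote 7B at 0x11 = 379bf20e3e8ee5
  after D2: wrote 4B at 0x03 = 5c521405
query mem[0x15]=0x3e, mem[0x1e]=0x52, mem[0x1c]=0x38, mem[0x04]=0x52

MEM[0x15,0x1e,0x1c,0x04] = 3e 52 38 52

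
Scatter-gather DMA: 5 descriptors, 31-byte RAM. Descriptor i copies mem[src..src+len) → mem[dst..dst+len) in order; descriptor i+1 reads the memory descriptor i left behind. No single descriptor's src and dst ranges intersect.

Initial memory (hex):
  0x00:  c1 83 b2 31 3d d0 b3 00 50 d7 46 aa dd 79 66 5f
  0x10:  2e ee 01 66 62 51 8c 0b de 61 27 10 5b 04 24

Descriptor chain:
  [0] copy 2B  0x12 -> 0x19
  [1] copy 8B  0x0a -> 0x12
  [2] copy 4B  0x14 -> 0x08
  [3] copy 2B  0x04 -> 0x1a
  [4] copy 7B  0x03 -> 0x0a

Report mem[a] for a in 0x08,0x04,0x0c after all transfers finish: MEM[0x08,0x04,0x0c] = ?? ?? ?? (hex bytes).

D0: mem[0x19..0x1a] <- [01 66]
D1: mem[0x12..0x19] <- [46 aa dd 79 66 5f 2e ee]
D2: mem[0x08..0x0b] <- [dd 79 66 5f]
D3: mem[0x1a..0x1b] <- [3d d0]
D4: mem[0x0a..0x10] <- [31 3d d0 b3 00 dd 79]
query mem[0x08]=0xdd, mem[0x04]=0x3d, mem[0x0c]=0xd0

MEM[0x08,0x04,0x0c] = dd 3d d0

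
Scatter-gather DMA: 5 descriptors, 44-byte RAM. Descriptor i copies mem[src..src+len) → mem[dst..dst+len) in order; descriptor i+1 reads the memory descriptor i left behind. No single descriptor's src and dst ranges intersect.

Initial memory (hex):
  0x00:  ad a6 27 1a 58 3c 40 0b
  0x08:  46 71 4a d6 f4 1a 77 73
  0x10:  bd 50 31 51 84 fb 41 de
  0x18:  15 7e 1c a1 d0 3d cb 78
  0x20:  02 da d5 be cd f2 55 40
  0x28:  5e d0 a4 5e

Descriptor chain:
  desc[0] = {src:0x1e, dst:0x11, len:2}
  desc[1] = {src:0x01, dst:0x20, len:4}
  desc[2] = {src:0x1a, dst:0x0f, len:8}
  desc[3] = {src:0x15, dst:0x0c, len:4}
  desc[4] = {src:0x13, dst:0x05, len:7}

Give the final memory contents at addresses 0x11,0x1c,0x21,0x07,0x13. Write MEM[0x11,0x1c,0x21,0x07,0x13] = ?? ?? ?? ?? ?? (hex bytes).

MEM[0x11,0x1c,0x21,0x07,0x13] = d0 d0 27 a6 cb

D0: mem[0x11..0x12] <- [cb 78]
D1: mem[0x20..0x23] <- [a6 27 1a 58]
D2: mem[0x0f..0x16] <- [1c a1 d0 3d cb 78 a6 27]
D3: mem[0x0c..0x0f] <- [a6 27 de 15]
D4: mem[0x05..0x0b] <- [cb 78 a6 27 de 15 7e]
query mem[0x11]=0xd0, mem[0x1c]=0xd0, mem[0x21]=0x27, mem[0x07]=0xa6, mem[0x13]=0xcb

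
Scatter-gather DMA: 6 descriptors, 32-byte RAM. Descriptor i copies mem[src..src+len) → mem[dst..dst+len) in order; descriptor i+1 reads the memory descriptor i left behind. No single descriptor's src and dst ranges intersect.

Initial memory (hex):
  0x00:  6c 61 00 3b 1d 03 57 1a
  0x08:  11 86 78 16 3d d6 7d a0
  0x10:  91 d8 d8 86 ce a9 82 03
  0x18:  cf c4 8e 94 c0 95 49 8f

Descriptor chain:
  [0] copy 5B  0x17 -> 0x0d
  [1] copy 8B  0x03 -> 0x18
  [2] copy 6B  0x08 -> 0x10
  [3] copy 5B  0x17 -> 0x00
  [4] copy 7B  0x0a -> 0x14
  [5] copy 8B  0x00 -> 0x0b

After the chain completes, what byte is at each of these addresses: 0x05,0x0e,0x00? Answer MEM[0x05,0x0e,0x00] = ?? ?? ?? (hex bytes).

MEM[0x05,0x0e,0x00] = 03 03 03

#0 dst[0x0d+5] := {0x03,0xcf,0xc4,0x8e,0x94}
#1 dst[0x18+8] := {0x3b,0x1d,0x03,0x57,0x1a,0x11,0x86,0x78}
#2 dst[0x10+6] := {0x11,0x86,0x78,0x16,0x3d,0x03}
#3 dst[0x00+5] := {0x03,0x3b,0x1d,0x03,0x57}
#4 dst[0x14+7] := {0x78,0x16,0x3d,0x03,0xcf,0xc4,0x11}
#5 dst[0x0b+8] := {0x03,0x3b,0x1d,0x03,0x57,0x03,0x57,0x1a}
query mem[0x05]=0x03, mem[0x0e]=0x03, mem[0x00]=0x03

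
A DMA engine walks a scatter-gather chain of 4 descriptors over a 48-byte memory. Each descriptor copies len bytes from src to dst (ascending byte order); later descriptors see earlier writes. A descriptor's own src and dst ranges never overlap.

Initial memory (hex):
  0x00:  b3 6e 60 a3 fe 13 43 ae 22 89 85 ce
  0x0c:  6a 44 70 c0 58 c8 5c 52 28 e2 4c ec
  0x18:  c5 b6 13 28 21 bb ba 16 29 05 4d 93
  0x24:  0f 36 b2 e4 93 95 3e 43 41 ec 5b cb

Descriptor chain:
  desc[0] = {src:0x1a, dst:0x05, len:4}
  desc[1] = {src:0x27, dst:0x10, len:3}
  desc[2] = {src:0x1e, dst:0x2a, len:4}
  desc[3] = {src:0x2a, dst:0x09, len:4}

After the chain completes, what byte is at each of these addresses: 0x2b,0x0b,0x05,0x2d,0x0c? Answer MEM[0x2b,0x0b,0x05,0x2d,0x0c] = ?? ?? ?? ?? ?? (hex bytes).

MEM[0x2b,0x0b,0x05,0x2d,0x0c] = 16 29 13 05 05

  after D0: wrote 4B at 0x05 = 132821bb
  after D1: wrote 3B at 0x10 = e49395
  after D2: wrote 4B at 0x2a = ba162905
  after D3: wrote 4B at 0x09 = ba162905
query mem[0x2b]=0x16, mem[0x0b]=0x29, mem[0x05]=0x13, mem[0x2d]=0x05, mem[0x0c]=0x05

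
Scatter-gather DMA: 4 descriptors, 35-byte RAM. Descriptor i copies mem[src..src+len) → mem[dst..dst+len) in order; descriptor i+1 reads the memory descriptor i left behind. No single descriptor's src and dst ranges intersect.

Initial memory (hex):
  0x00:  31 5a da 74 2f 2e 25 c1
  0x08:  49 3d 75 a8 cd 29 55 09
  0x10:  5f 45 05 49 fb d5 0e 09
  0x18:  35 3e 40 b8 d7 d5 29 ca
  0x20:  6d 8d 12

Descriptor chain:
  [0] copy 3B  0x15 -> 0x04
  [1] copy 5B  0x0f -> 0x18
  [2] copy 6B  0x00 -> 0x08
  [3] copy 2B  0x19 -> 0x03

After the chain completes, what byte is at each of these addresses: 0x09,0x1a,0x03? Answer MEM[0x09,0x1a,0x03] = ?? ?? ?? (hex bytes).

  after D0: wrote 3B at 0x04 = d50e09
  after D1: wrote 5B at 0x18 = 095f450549
  after D2: wrote 6B at 0x08 = 315ada74d50e
  after D3: wrote 2B at 0x03 = 5f45
query mem[0x09]=0x5a, mem[0x1a]=0x45, mem[0x03]=0x5f

MEM[0x09,0x1a,0x03] = 5a 45 5f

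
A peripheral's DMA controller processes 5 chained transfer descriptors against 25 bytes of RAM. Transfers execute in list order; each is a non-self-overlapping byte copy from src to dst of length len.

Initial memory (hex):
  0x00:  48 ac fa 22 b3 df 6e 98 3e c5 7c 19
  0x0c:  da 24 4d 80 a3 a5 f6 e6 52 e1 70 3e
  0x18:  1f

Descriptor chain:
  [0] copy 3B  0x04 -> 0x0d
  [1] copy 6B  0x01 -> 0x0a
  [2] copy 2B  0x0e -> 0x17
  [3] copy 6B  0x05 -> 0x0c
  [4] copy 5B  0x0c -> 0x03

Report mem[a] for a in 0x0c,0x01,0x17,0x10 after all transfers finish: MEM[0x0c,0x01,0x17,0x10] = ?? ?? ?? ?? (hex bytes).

#0 dst[0x0d+3] := {0xb3,0xdf,0x6e}
#1 dst[0x0a+6] := {0xac,0xfa,0x22,0xb3,0xdf,0x6e}
#2 dst[0x17+2] := {0xdf,0x6e}
#3 dst[0x0c+6] := {0xdf,0x6e,0x98,0x3e,0xc5,0xac}
#4 dst[0x03+5] := {0xdf,0x6e,0x98,0x3e,0xc5}
query mem[0x0c]=0xdf, mem[0x01]=0xac, mem[0x17]=0xdf, mem[0x10]=0xc5

MEM[0x0c,0x01,0x17,0x10] = df ac df c5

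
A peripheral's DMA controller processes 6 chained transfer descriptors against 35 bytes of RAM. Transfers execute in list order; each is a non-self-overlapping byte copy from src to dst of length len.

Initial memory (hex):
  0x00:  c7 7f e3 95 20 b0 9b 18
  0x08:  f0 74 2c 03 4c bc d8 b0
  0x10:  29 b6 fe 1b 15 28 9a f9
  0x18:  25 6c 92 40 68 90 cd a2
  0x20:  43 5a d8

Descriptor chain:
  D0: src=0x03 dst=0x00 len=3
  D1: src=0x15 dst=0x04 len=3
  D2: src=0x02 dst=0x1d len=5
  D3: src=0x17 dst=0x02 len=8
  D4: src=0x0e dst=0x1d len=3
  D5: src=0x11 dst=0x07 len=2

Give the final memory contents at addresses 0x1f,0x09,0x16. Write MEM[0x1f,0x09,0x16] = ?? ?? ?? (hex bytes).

  after D0: wrote 3B at 0x00 = 9520b0
  after D1: wrote 3B at 0x04 = 289af9
  after D2: wrote 5B at 0x1d = b095289af9
  after D3: wrote 8B at 0x02 = f9256c924068b095
  after D4: wrote 3B at 0x1d = d8b029
  after D5: wrote 2B at 0x07 = b6fe
query mem[0x1f]=0x29, mem[0x09]=0x95, mem[0x16]=0x9a

MEM[0x1f,0x09,0x16] = 29 95 9a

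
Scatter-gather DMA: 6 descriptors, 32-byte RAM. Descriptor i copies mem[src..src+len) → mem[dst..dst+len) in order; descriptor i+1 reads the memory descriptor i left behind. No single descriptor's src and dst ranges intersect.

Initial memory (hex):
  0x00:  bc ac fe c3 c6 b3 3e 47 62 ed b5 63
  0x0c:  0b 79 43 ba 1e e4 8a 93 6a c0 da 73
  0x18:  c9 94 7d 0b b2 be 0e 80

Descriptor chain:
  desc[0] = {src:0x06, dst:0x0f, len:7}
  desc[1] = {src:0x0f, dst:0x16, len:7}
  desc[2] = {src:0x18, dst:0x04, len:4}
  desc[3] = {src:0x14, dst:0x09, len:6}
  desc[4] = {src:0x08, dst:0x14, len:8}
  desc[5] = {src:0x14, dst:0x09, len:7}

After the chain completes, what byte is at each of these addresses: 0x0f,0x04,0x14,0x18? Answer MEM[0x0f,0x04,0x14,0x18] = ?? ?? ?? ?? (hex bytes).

D0: mem[0x0f..0x15] <- [3e 47 62 ed b5 63 0b]
D1: mem[0x16..0x1c] <- [3e 47 62 ed b5 63 0b]
D2: mem[0x04..0x07] <- [62 ed b5 63]
D3: mem[0x09..0x0e] <- [63 0b 3e 47 62 ed]
D4: mem[0x14..0x1b] <- [62 63 0b 3e 47 62 ed 3e]
D5: mem[0x09..0x0f] <- [62 63 0b 3e 47 62 ed]
query mem[0x0f]=0xed, mem[0x04]=0x62, mem[0x14]=0x62, mem[0x18]=0x47

MEM[0x0f,0x04,0x14,0x18] = ed 62 62 47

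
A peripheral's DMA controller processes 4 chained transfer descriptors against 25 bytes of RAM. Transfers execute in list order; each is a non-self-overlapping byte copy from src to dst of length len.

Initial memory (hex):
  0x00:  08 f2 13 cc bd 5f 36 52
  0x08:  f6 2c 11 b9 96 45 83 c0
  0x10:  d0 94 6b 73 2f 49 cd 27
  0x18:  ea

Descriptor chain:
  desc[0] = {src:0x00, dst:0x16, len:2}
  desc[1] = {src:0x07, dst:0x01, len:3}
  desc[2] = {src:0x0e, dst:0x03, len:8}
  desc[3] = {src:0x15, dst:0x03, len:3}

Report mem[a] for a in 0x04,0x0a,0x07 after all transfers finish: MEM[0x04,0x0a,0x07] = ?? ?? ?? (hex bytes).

MEM[0x04,0x0a,0x07] = 08 49 6b

[0] 0x00->0x16 len=2 : 08 f2
[1] 0x07->0x01 len=3 : 52 f6 2c
[2] 0x0e->0x03 len=8 : 83 c0 d0 94 6b 73 2f 49
[3] 0x15->0x03 len=3 : 49 08 f2
query mem[0x04]=0x08, mem[0x0a]=0x49, mem[0x07]=0x6b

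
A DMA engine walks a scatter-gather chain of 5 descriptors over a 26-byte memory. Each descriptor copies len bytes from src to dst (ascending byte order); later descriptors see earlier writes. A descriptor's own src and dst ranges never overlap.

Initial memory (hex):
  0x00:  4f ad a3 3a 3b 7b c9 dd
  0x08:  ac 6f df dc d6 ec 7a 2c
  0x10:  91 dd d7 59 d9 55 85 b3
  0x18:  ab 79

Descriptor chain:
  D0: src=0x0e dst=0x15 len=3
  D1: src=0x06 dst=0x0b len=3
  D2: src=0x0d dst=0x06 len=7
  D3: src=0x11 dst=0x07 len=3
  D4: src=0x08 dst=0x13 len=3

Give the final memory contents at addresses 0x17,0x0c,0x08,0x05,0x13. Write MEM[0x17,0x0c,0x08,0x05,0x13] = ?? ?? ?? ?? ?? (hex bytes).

  after D0: wrote 3B at 0x15 = 7a2c91
  after D1: wrote 3B at 0x0b = c9ddac
  after D2: wrote 7B at 0x06 = ac7a2c91ddd759
  after D3: wrote 3B at 0x07 = ddd759
  after D4: wrote 3B at 0x13 = d759dd
query mem[0x17]=0x91, mem[0x0c]=0x59, mem[0x08]=0xd7, mem[0x05]=0x7b, mem[0x13]=0xd7

MEM[0x17,0x0c,0x08,0x05,0x13] = 91 59 d7 7b d7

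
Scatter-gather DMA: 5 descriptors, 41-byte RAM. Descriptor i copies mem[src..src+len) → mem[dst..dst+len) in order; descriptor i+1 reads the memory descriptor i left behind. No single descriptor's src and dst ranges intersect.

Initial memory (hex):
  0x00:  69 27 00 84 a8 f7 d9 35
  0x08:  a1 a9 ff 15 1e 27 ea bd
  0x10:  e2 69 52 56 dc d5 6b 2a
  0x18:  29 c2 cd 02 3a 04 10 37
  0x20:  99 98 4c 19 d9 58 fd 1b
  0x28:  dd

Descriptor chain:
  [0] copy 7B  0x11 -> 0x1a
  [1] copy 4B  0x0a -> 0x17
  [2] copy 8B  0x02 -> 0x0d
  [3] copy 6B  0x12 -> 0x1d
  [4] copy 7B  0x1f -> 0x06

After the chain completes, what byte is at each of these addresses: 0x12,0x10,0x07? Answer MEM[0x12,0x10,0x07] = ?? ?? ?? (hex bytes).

  after D0: wrote 7B at 0x1a = 695256dcd56b2a
  after D1: wrote 4B at 0x17 = ff151e27
  after D2: wrote 8B at 0x0d = 0084a8f7d935a1a9
  after D3: wrote 6B at 0x1d = 35a1a9d56bff
  after D4: wrote 7B at 0x06 = a9d56bff19d958
query mem[0x12]=0x35, mem[0x10]=0xf7, mem[0x07]=0xd5

MEM[0x12,0x10,0x07] = 35 f7 d5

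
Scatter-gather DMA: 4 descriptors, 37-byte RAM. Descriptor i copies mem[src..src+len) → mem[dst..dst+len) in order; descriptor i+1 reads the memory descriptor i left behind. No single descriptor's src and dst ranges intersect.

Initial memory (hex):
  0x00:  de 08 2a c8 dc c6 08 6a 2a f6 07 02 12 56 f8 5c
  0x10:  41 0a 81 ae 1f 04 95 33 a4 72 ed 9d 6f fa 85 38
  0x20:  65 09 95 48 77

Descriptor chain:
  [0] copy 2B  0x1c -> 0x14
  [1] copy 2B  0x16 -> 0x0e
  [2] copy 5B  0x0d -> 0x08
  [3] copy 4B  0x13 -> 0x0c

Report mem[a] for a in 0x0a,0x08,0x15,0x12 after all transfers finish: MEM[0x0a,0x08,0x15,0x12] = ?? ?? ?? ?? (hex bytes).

MEM[0x0a,0x08,0x15,0x12] = 33 56 fa 81

D0: mem[0x14..0x15] <- [6f fa]
D1: mem[0x0e..0x0f] <- [95 33]
D2: mem[0x08..0x0c] <- [56 95 33 41 0a]
D3: mem[0x0c..0x0f] <- [ae 6f fa 95]
query mem[0x0a]=0x33, mem[0x08]=0x56, mem[0x15]=0xfa, mem[0x12]=0x81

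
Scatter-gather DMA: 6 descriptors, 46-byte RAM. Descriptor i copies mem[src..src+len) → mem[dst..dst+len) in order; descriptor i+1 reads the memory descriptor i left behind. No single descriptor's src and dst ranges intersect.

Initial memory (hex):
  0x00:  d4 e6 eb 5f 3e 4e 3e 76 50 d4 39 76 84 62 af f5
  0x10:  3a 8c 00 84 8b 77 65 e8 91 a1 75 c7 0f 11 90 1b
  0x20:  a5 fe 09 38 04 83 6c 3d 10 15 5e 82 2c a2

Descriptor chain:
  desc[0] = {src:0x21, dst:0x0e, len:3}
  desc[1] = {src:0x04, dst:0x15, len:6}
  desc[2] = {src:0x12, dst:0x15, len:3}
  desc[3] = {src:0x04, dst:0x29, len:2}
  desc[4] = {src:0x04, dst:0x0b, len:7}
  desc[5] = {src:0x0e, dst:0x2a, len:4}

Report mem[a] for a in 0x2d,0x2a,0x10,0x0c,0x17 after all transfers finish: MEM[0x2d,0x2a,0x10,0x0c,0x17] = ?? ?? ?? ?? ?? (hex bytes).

#0 dst[0x0e+3] := {0xfe,0x09,0x38}
#1 dst[0x15+6] := {0x3e,0x4e,0x3e,0x76,0x50,0xd4}
#2 dst[0x15+3] := {0x00,0x84,0x8b}
#3 dst[0x29+2] := {0x3e,0x4e}
#4 dst[0x0b+7] := {0x3e,0x4e,0x3e,0x76,0x50,0xd4,0x39}
#5 dst[0x2a+4] := {0x76,0x50,0xd4,0x39}
query mem[0x2d]=0x39, mem[0x2a]=0x76, mem[0x10]=0xd4, mem[0x0c]=0x4e, mem[0x17]=0x8b

MEM[0x2d,0x2a,0x10,0x0c,0x17] = 39 76 d4 4e 8b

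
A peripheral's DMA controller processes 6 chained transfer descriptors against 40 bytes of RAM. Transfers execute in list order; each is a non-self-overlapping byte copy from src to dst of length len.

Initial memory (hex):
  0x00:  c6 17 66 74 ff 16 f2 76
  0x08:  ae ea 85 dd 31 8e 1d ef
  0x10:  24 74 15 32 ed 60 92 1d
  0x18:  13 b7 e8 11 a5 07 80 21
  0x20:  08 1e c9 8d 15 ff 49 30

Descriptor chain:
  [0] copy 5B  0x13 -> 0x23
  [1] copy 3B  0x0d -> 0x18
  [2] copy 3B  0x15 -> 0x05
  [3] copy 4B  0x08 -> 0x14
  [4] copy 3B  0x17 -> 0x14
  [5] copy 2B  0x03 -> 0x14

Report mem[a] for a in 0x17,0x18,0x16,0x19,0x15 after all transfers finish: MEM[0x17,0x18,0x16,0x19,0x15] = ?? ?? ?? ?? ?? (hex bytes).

MEM[0x17,0x18,0x16,0x19,0x15] = dd 8e 1d 1d ff

#0 dst[0x23+5] := {0x32,0xed,0x60,0x92,0x1d}
#1 dst[0x18+3] := {0x8e,0x1d,0xef}
#2 dst[0x05+3] := {0x60,0x92,0x1d}
#3 dst[0x14+4] := {0xae,0xea,0x85,0xdd}
#4 dst[0x14+3] := {0xdd,0x8e,0x1d}
#5 dst[0x14+2] := {0x74,0xff}
query mem[0x17]=0xdd, mem[0x18]=0x8e, mem[0x16]=0x1d, mem[0x19]=0x1d, mem[0x15]=0xff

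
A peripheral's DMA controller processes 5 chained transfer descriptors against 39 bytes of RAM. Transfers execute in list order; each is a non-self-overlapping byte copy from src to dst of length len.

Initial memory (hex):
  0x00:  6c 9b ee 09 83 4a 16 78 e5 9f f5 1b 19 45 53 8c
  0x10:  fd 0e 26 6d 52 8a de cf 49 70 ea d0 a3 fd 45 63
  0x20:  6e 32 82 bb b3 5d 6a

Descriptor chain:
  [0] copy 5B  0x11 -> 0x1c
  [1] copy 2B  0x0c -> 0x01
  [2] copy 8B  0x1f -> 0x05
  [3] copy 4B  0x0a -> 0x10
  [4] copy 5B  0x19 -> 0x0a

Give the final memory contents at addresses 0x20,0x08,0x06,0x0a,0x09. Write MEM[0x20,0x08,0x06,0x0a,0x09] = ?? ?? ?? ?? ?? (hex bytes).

  after D0: wrote 5B at 0x1c = 0e266d528a
  after D1: wrote 2B at 0x01 = 1945
  after D2: wrote 8B at 0x05 = 528a3282bbb35d6a
  after D3: wrote 4B at 0x10 = b35d6a45
  after D4: wrote 5B at 0x0a = 70ead00e26
query mem[0x20]=0x8a, mem[0x08]=0x82, mem[0x06]=0x8a, mem[0x0a]=0x70, mem[0x09]=0xbb

MEM[0x20,0x08,0x06,0x0a,0x09] = 8a 82 8a 70 bb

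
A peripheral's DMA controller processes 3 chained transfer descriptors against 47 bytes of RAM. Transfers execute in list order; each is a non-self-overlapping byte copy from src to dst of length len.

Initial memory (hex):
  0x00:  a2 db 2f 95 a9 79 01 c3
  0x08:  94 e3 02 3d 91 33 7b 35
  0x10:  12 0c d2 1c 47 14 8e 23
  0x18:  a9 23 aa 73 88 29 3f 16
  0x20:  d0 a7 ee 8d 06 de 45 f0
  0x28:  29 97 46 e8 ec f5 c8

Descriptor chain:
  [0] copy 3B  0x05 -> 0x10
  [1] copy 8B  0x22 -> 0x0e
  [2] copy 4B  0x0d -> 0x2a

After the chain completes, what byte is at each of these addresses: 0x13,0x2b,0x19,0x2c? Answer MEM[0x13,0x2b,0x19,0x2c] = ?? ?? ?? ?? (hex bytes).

D0: mem[0x10..0x12] <- [79 01 c3]
D1: mem[0x0e..0x15] <- [ee 8d 06 de 45 f0 29 97]
D2: mem[0x2a..0x2d] <- [33 ee 8d 06]
query mem[0x13]=0xf0, mem[0x2b]=0xee, mem[0x19]=0x23, mem[0x2c]=0x8d

MEM[0x13,0x2b,0x19,0x2c] = f0 ee 23 8d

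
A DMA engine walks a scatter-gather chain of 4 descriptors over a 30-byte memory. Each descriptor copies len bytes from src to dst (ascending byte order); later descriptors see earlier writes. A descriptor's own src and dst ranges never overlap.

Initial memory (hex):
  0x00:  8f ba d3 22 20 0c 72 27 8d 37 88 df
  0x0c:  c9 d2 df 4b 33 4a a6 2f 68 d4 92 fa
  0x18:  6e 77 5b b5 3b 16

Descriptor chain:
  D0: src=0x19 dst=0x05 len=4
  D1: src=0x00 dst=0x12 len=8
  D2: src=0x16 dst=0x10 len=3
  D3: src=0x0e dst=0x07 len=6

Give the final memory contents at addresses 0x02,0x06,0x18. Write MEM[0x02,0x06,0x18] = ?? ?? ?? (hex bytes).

[0] 0x19->0x05 len=4 : 77 5b b5 3b
[1] 0x00->0x12 len=8 : 8f ba d3 22 20 77 5b b5
[2] 0x16->0x10 len=3 : 20 77 5b
[3] 0x0e->0x07 len=6 : df 4b 20 77 5b ba
query mem[0x02]=0xd3, mem[0x06]=0x5b, mem[0x18]=0x5b

MEM[0x02,0x06,0x18] = d3 5b 5b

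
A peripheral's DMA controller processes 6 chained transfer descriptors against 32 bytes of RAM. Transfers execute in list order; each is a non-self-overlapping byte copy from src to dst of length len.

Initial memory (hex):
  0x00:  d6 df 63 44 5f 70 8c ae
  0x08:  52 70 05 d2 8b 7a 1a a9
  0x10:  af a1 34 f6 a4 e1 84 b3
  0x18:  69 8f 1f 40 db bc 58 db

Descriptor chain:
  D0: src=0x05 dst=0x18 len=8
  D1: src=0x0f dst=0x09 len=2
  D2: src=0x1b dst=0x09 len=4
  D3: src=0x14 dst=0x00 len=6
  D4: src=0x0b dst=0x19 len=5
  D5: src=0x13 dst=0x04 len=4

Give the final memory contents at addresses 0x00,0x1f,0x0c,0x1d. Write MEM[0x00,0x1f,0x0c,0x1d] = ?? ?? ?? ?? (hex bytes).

MEM[0x00,0x1f,0x0c,0x1d] = a4 8b d2 a9

#0 dst[0x18+8] := {0x70,0x8c,0xae,0x52,0x70,0x05,0xd2,0x8b}
#1 dst[0x09+2] := {0xa9,0xaf}
#2 dst[0x09+4] := {0x52,0x70,0x05,0xd2}
#3 dst[0x00+6] := {0xa4,0xe1,0x84,0xb3,0x70,0x8c}
#4 dst[0x19+5] := {0x05,0xd2,0x7a,0x1a,0xa9}
#5 dst[0x04+4] := {0xf6,0xa4,0xe1,0x84}
query mem[0x00]=0xa4, mem[0x1f]=0x8b, mem[0x0c]=0xd2, mem[0x1d]=0xa9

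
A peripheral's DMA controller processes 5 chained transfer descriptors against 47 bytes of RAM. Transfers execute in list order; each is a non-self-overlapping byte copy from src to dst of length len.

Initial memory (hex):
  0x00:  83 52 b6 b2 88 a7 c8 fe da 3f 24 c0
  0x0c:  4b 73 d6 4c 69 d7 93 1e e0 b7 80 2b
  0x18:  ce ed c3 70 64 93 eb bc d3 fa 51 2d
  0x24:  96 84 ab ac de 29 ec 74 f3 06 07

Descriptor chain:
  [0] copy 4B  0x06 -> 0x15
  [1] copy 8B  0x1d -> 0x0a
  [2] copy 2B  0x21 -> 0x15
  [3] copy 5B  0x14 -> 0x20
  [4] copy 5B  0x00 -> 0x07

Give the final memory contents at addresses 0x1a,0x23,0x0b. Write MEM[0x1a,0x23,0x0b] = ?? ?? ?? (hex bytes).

MEM[0x1a,0x23,0x0b] = c3 da 88

D0: mem[0x15..0x18] <- [c8 fe da 3f]
D1: mem[0x0a..0x11] <- [93 eb bc d3 fa 51 2d 96]
D2: mem[0x15..0x16] <- [fa 51]
D3: mem[0x20..0x24] <- [e0 fa 51 da 3f]
D4: mem[0x07..0x0b] <- [83 52 b6 b2 88]
query mem[0x1a]=0xc3, mem[0x23]=0xda, mem[0x0b]=0x88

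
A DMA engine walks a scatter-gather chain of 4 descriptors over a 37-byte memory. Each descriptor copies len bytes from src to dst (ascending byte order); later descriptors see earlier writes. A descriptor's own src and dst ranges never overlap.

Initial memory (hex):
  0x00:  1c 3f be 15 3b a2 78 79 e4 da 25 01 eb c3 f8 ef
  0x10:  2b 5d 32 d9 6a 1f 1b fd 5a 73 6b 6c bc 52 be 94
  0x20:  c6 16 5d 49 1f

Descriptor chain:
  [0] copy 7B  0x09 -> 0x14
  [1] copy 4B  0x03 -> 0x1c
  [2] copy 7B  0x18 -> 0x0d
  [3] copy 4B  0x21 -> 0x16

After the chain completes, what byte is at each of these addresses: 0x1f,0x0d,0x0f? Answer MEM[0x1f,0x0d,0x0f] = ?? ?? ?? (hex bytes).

#0 dst[0x14+7] := {0xda,0x25,0x01,0xeb,0xc3,0xf8,0xef}
#1 dst[0x1c+4] := {0x15,0x3b,0xa2,0x78}
#2 dst[0x0d+7] := {0xc3,0xf8,0xef,0x6c,0x15,0x3b,0xa2}
#3 dst[0x16+4] := {0x16,0x5d,0x49,0x1f}
query mem[0x1f]=0x78, mem[0x0d]=0xc3, mem[0x0f]=0xef

MEM[0x1f,0x0d,0x0f] = 78 c3 ef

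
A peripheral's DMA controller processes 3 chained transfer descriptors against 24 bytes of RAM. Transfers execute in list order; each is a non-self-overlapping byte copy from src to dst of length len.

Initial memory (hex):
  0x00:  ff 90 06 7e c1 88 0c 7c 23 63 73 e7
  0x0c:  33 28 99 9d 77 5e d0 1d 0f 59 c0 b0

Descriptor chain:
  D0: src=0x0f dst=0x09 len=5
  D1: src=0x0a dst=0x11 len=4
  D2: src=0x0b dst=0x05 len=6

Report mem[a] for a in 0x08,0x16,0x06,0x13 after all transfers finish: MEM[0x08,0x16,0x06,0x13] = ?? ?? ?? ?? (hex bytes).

#0 dst[0x09+5] := {0x9d,0x77,0x5e,0xd0,0x1d}
#1 dst[0x11+4] := {0x77,0x5e,0xd0,0x1d}
#2 dst[0x05+6] := {0x5e,0xd0,0x1d,0x99,0x9d,0x77}
query mem[0x08]=0x99, mem[0x16]=0xc0, mem[0x06]=0xd0, mem[0x13]=0xd0

MEM[0x08,0x16,0x06,0x13] = 99 c0 d0 d0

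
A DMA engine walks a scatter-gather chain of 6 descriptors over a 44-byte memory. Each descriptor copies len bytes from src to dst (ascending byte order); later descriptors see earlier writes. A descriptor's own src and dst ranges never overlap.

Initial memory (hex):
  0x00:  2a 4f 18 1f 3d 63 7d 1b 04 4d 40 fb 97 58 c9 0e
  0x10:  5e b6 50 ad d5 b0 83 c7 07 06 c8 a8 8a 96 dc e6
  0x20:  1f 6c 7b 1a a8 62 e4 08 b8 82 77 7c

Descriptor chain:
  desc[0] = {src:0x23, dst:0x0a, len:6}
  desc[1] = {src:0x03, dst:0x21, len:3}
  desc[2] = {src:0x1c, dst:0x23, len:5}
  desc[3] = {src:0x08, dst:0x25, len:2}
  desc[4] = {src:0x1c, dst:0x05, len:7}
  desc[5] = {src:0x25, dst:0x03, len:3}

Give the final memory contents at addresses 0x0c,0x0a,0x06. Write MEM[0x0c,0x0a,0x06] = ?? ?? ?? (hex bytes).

MEM[0x0c,0x0a,0x06] = 62 1f 96

#0 dst[0x0a+6] := {0x1a,0xa8,0x62,0xe4,0x08,0xb8}
#1 dst[0x21+3] := {0x1f,0x3d,0x63}
#2 dst[0x23+5] := {0x8a,0x96,0xdc,0xe6,0x1f}
#3 dst[0x25+2] := {0x04,0x4d}
#4 dst[0x05+7] := {0x8a,0x96,0xdc,0xe6,0x1f,0x1f,0x3d}
#5 dst[0x03+3] := {0x04,0x4d,0x1f}
query mem[0x0c]=0x62, mem[0x0a]=0x1f, mem[0x06]=0x96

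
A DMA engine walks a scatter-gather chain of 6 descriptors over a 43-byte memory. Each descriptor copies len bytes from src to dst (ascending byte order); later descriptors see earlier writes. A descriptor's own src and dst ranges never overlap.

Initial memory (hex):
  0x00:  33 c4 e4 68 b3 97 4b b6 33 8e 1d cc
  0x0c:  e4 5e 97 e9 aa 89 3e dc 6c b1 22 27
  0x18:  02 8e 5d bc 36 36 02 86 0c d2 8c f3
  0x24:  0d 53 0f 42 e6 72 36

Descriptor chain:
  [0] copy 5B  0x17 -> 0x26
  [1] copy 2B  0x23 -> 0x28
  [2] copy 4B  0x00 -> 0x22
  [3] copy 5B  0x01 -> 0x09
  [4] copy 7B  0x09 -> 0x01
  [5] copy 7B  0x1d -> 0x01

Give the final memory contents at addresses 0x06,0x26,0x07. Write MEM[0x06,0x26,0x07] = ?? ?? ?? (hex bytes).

MEM[0x06,0x26,0x07] = 33 27 c4

D0: mem[0x26..0x2a] <- [27 02 8e 5d bc]
D1: mem[0x28..0x29] <- [f3 0d]
D2: mem[0x22..0x25] <- [33 c4 e4 68]
D3: mem[0x09..0x0d] <- [c4 e4 68 b3 97]
D4: mem[0x01..0x07] <- [c4 e4 68 b3 97 97 e9]
D5: mem[0x01..0x07] <- [36 02 86 0c d2 33 c4]
query mem[0x06]=0x33, mem[0x26]=0x27, mem[0x07]=0xc4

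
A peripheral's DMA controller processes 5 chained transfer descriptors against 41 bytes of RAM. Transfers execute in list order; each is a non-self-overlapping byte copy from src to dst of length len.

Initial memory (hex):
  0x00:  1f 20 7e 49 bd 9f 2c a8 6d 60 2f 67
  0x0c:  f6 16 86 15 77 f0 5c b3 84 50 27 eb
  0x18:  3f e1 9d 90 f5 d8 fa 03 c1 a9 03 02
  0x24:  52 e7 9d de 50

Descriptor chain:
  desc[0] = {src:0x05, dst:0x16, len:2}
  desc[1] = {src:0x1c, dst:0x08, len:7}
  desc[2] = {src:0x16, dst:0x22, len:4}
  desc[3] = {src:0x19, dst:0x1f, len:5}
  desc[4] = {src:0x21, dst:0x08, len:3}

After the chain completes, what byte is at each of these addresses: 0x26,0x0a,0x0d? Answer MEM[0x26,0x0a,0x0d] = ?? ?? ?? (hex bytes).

MEM[0x26,0x0a,0x0d] = 9d d8 a9

[0] 0x05->0x16 len=2 : 9f 2c
[1] 0x1c->0x08 len=7 : f5 d8 fa 03 c1 a9 03
[2] 0x16->0x22 len=4 : 9f 2c 3f e1
[3] 0x19->0x1f len=5 : e1 9d 90 f5 d8
[4] 0x21->0x08 len=3 : 90 f5 d8
query mem[0x26]=0x9d, mem[0x0a]=0xd8, mem[0x0d]=0xa9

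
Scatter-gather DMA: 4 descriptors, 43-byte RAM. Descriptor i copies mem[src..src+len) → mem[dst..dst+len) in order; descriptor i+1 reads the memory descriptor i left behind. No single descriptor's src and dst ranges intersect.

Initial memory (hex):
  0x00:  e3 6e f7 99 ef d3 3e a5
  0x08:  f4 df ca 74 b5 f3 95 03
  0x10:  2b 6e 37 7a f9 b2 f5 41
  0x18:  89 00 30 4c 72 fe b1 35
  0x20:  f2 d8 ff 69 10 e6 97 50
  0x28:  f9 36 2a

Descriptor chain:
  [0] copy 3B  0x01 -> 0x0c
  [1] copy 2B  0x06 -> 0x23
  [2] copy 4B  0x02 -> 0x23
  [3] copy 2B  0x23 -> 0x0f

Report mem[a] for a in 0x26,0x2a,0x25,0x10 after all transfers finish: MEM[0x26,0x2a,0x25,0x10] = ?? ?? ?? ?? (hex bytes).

MEM[0x26,0x2a,0x25,0x10] = d3 2a ef 99

#0 dst[0x0c+3] := {0x6e,0xf7,0x99}
#1 dst[0x23+2] := {0x3e,0xa5}
#2 dst[0x23+4] := {0xf7,0x99,0xef,0xd3}
#3 dst[0x0f+2] := {0xf7,0x99}
query mem[0x26]=0xd3, mem[0x2a]=0x2a, mem[0x25]=0xef, mem[0x10]=0x99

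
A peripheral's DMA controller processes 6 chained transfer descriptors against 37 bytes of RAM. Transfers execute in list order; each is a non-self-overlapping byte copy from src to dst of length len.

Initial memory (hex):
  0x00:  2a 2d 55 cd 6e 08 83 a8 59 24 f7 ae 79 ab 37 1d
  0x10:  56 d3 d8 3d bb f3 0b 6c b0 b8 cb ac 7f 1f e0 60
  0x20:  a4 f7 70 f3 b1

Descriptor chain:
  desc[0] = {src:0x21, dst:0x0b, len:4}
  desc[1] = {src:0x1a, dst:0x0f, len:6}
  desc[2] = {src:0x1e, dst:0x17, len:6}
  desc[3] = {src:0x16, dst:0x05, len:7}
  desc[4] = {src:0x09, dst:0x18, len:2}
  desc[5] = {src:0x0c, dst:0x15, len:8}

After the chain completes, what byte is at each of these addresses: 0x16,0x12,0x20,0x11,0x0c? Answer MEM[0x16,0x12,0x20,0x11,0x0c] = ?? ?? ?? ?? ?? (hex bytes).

MEM[0x16,0x12,0x20,0x11,0x0c] = f3 1f a4 7f 70

D0: mem[0x0b..0x0e] <- [f7 70 f3 b1]
D1: mem[0x0f..0x14] <- [cb ac 7f 1f e0 60]
D2: mem[0x17..0x1c] <- [e0 60 a4 f7 70 f3]
D3: mem[0x05..0x0b] <- [0b e0 60 a4 f7 70 f3]
D4: mem[0x18..0x19] <- [f7 70]
D5: mem[0x15..0x1c] <- [70 f3 b1 cb ac 7f 1f e0]
query mem[0x16]=0xf3, mem[0x12]=0x1f, mem[0x20]=0xa4, mem[0x11]=0x7f, mem[0x0c]=0x70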